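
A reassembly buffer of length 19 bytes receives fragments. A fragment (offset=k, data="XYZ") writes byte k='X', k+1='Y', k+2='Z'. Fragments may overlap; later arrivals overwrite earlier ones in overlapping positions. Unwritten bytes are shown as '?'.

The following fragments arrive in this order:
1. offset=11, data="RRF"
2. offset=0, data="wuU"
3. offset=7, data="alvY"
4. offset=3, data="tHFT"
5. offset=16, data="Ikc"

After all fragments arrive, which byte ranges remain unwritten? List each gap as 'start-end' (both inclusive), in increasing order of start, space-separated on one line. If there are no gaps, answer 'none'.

Answer: 14-15

Derivation:
Fragment 1: offset=11 len=3
Fragment 2: offset=0 len=3
Fragment 3: offset=7 len=4
Fragment 4: offset=3 len=4
Fragment 5: offset=16 len=3
Gaps: 14-15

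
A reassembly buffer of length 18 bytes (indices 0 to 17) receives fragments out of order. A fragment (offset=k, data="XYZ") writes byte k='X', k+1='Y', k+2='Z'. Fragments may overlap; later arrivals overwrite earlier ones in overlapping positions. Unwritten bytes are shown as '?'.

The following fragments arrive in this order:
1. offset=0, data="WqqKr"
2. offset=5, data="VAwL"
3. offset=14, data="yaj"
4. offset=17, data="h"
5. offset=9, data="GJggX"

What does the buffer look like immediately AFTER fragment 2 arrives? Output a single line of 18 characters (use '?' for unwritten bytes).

Fragment 1: offset=0 data="WqqKr" -> buffer=WqqKr?????????????
Fragment 2: offset=5 data="VAwL" -> buffer=WqqKrVAwL?????????

Answer: WqqKrVAwL?????????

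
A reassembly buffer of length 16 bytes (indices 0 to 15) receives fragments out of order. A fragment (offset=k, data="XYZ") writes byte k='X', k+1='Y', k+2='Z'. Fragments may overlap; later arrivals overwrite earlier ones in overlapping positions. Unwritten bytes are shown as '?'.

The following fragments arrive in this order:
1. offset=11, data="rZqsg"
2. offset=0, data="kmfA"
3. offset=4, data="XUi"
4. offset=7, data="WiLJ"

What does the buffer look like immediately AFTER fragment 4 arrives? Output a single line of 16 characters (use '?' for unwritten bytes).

Answer: kmfAXUiWiLJrZqsg

Derivation:
Fragment 1: offset=11 data="rZqsg" -> buffer=???????????rZqsg
Fragment 2: offset=0 data="kmfA" -> buffer=kmfA???????rZqsg
Fragment 3: offset=4 data="XUi" -> buffer=kmfAXUi????rZqsg
Fragment 4: offset=7 data="WiLJ" -> buffer=kmfAXUiWiLJrZqsg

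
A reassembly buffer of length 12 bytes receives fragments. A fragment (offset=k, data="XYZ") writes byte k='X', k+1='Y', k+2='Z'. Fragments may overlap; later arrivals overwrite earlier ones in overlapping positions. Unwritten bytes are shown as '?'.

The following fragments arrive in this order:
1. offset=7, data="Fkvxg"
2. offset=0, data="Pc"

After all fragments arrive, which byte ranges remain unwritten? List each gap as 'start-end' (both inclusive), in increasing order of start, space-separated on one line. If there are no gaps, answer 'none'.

Fragment 1: offset=7 len=5
Fragment 2: offset=0 len=2
Gaps: 2-6

Answer: 2-6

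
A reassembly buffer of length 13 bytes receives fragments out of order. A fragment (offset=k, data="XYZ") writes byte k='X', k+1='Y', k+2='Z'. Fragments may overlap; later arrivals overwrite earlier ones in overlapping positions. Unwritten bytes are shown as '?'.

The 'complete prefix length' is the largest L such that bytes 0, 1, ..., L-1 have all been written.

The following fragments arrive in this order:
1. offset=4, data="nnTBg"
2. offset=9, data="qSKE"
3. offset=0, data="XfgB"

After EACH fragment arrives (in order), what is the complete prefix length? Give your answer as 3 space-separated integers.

Fragment 1: offset=4 data="nnTBg" -> buffer=????nnTBg???? -> prefix_len=0
Fragment 2: offset=9 data="qSKE" -> buffer=????nnTBgqSKE -> prefix_len=0
Fragment 3: offset=0 data="XfgB" -> buffer=XfgBnnTBgqSKE -> prefix_len=13

Answer: 0 0 13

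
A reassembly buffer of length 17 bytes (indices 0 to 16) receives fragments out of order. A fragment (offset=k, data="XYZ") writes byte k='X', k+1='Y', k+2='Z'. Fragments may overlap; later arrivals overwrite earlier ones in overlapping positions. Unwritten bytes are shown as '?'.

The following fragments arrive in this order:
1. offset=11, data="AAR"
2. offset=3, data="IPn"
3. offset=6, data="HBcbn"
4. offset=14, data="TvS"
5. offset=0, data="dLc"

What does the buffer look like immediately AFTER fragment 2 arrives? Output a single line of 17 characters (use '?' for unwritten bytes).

Fragment 1: offset=11 data="AAR" -> buffer=???????????AAR???
Fragment 2: offset=3 data="IPn" -> buffer=???IPn?????AAR???

Answer: ???IPn?????AAR???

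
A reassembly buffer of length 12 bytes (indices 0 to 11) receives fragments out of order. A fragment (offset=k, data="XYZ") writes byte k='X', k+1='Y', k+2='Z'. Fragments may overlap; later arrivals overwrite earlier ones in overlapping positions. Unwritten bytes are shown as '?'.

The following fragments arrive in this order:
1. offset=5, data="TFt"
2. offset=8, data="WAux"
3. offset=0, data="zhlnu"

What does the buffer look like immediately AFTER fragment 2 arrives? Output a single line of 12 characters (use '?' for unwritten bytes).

Fragment 1: offset=5 data="TFt" -> buffer=?????TFt????
Fragment 2: offset=8 data="WAux" -> buffer=?????TFtWAux

Answer: ?????TFtWAux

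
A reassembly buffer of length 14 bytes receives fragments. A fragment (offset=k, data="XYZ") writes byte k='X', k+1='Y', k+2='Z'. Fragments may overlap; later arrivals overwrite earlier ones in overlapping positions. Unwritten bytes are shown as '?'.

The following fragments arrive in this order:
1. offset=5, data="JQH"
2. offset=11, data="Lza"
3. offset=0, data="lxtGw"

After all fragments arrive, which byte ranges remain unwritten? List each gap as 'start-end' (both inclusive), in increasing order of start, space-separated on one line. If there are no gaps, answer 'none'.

Answer: 8-10

Derivation:
Fragment 1: offset=5 len=3
Fragment 2: offset=11 len=3
Fragment 3: offset=0 len=5
Gaps: 8-10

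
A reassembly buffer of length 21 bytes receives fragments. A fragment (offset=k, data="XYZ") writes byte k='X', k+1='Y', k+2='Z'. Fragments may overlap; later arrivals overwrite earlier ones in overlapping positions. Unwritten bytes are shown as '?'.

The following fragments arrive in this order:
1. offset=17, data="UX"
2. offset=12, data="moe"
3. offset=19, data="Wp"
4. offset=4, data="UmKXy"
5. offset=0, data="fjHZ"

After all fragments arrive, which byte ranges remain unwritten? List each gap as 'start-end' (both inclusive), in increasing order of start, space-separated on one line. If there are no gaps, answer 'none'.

Fragment 1: offset=17 len=2
Fragment 2: offset=12 len=3
Fragment 3: offset=19 len=2
Fragment 4: offset=4 len=5
Fragment 5: offset=0 len=4
Gaps: 9-11 15-16

Answer: 9-11 15-16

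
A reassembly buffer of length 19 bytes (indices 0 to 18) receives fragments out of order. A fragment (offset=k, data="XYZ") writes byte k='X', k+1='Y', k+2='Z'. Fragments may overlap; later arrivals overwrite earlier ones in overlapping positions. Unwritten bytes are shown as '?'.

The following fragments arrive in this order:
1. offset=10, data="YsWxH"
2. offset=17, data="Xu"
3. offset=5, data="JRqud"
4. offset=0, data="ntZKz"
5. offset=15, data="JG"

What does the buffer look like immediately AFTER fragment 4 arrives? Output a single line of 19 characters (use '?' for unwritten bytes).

Fragment 1: offset=10 data="YsWxH" -> buffer=??????????YsWxH????
Fragment 2: offset=17 data="Xu" -> buffer=??????????YsWxH??Xu
Fragment 3: offset=5 data="JRqud" -> buffer=?????JRqudYsWxH??Xu
Fragment 4: offset=0 data="ntZKz" -> buffer=ntZKzJRqudYsWxH??Xu

Answer: ntZKzJRqudYsWxH??Xu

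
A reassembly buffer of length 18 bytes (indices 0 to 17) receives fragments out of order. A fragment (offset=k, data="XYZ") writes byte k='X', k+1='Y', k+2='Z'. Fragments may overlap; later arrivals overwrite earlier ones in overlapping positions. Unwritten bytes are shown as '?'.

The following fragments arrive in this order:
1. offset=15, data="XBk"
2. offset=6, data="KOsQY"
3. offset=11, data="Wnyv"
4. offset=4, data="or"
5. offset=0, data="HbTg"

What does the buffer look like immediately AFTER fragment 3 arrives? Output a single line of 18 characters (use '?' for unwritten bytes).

Fragment 1: offset=15 data="XBk" -> buffer=???????????????XBk
Fragment 2: offset=6 data="KOsQY" -> buffer=??????KOsQY????XBk
Fragment 3: offset=11 data="Wnyv" -> buffer=??????KOsQYWnyvXBk

Answer: ??????KOsQYWnyvXBk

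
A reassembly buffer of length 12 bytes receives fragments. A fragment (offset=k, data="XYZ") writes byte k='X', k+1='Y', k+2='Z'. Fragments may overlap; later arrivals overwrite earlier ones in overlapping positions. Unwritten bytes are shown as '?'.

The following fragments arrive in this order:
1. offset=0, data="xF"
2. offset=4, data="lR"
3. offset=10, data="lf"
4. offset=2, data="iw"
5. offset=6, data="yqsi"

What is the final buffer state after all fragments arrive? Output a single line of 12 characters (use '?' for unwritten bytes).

Answer: xFiwlRyqsilf

Derivation:
Fragment 1: offset=0 data="xF" -> buffer=xF??????????
Fragment 2: offset=4 data="lR" -> buffer=xF??lR??????
Fragment 3: offset=10 data="lf" -> buffer=xF??lR????lf
Fragment 4: offset=2 data="iw" -> buffer=xFiwlR????lf
Fragment 5: offset=6 data="yqsi" -> buffer=xFiwlRyqsilf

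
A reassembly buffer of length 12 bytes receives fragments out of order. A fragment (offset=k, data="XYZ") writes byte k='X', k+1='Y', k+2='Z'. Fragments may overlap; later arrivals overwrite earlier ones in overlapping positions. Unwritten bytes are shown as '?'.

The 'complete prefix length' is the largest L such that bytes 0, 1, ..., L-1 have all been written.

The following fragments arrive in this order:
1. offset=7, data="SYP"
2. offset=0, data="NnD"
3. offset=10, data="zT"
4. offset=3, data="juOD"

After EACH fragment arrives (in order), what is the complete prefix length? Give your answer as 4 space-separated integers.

Answer: 0 3 3 12

Derivation:
Fragment 1: offset=7 data="SYP" -> buffer=???????SYP?? -> prefix_len=0
Fragment 2: offset=0 data="NnD" -> buffer=NnD????SYP?? -> prefix_len=3
Fragment 3: offset=10 data="zT" -> buffer=NnD????SYPzT -> prefix_len=3
Fragment 4: offset=3 data="juOD" -> buffer=NnDjuODSYPzT -> prefix_len=12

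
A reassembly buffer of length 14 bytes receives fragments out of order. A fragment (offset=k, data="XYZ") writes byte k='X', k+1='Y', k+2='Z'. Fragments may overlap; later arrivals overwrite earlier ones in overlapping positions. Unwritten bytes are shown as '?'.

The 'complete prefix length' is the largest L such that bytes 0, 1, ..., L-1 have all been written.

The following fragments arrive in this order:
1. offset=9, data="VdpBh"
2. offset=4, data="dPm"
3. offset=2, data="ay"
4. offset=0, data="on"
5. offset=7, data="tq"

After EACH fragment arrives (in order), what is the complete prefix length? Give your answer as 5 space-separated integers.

Answer: 0 0 0 7 14

Derivation:
Fragment 1: offset=9 data="VdpBh" -> buffer=?????????VdpBh -> prefix_len=0
Fragment 2: offset=4 data="dPm" -> buffer=????dPm??VdpBh -> prefix_len=0
Fragment 3: offset=2 data="ay" -> buffer=??aydPm??VdpBh -> prefix_len=0
Fragment 4: offset=0 data="on" -> buffer=onaydPm??VdpBh -> prefix_len=7
Fragment 5: offset=7 data="tq" -> buffer=onaydPmtqVdpBh -> prefix_len=14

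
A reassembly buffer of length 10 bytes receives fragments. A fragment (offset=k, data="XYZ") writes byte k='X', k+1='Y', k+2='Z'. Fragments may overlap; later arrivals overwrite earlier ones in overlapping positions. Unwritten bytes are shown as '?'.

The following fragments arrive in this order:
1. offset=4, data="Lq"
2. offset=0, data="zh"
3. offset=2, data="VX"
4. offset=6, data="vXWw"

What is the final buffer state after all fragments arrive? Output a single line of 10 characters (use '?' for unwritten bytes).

Fragment 1: offset=4 data="Lq" -> buffer=????Lq????
Fragment 2: offset=0 data="zh" -> buffer=zh??Lq????
Fragment 3: offset=2 data="VX" -> buffer=zhVXLq????
Fragment 4: offset=6 data="vXWw" -> buffer=zhVXLqvXWw

Answer: zhVXLqvXWw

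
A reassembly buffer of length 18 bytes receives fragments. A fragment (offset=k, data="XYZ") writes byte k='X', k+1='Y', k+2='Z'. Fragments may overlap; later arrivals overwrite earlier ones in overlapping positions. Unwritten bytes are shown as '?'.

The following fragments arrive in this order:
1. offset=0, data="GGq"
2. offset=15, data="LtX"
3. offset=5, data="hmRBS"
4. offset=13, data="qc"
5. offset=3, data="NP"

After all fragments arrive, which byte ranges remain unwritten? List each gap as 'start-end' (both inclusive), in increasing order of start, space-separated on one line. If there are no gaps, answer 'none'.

Fragment 1: offset=0 len=3
Fragment 2: offset=15 len=3
Fragment 3: offset=5 len=5
Fragment 4: offset=13 len=2
Fragment 5: offset=3 len=2
Gaps: 10-12

Answer: 10-12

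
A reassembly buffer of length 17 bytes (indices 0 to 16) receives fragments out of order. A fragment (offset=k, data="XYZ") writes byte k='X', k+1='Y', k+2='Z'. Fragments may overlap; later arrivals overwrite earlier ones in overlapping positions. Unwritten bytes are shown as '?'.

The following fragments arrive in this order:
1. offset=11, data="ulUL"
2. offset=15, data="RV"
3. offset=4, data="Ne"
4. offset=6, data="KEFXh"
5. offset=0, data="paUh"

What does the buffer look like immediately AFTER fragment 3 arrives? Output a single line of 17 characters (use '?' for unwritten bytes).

Fragment 1: offset=11 data="ulUL" -> buffer=???????????ulUL??
Fragment 2: offset=15 data="RV" -> buffer=???????????ulULRV
Fragment 3: offset=4 data="Ne" -> buffer=????Ne?????ulULRV

Answer: ????Ne?????ulULRV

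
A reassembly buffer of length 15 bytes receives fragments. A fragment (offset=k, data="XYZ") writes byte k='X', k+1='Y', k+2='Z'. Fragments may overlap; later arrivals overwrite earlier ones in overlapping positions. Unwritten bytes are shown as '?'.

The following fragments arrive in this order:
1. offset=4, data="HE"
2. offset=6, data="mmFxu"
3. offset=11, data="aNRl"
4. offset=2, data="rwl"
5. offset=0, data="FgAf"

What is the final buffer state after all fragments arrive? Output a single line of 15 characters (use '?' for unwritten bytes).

Fragment 1: offset=4 data="HE" -> buffer=????HE?????????
Fragment 2: offset=6 data="mmFxu" -> buffer=????HEmmFxu????
Fragment 3: offset=11 data="aNRl" -> buffer=????HEmmFxuaNRl
Fragment 4: offset=2 data="rwl" -> buffer=??rwlEmmFxuaNRl
Fragment 5: offset=0 data="FgAf" -> buffer=FgAflEmmFxuaNRl

Answer: FgAflEmmFxuaNRl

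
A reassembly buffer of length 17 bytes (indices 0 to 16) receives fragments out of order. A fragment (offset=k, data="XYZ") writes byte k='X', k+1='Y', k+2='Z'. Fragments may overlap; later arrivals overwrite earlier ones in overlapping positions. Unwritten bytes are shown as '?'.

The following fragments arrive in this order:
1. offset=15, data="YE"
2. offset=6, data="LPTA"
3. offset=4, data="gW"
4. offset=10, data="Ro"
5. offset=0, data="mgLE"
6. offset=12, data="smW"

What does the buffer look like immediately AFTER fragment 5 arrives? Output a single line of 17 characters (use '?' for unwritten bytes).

Answer: mgLEgWLPTARo???YE

Derivation:
Fragment 1: offset=15 data="YE" -> buffer=???????????????YE
Fragment 2: offset=6 data="LPTA" -> buffer=??????LPTA?????YE
Fragment 3: offset=4 data="gW" -> buffer=????gWLPTA?????YE
Fragment 4: offset=10 data="Ro" -> buffer=????gWLPTARo???YE
Fragment 5: offset=0 data="mgLE" -> buffer=mgLEgWLPTARo???YE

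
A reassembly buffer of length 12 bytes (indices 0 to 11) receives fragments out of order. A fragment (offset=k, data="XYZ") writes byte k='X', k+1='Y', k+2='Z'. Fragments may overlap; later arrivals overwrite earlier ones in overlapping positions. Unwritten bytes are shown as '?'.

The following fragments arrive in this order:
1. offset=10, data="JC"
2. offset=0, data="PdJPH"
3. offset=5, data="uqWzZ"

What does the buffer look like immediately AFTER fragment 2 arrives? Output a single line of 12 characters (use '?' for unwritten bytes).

Answer: PdJPH?????JC

Derivation:
Fragment 1: offset=10 data="JC" -> buffer=??????????JC
Fragment 2: offset=0 data="PdJPH" -> buffer=PdJPH?????JC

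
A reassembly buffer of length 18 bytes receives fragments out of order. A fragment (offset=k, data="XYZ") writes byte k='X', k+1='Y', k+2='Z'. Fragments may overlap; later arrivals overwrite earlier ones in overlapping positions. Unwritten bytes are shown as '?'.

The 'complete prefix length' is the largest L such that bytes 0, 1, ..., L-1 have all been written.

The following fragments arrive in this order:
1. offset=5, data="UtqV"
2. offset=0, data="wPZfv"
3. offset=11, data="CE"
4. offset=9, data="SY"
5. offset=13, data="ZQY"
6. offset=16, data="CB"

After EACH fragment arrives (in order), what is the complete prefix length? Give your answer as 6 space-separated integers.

Answer: 0 9 9 13 16 18

Derivation:
Fragment 1: offset=5 data="UtqV" -> buffer=?????UtqV????????? -> prefix_len=0
Fragment 2: offset=0 data="wPZfv" -> buffer=wPZfvUtqV????????? -> prefix_len=9
Fragment 3: offset=11 data="CE" -> buffer=wPZfvUtqV??CE????? -> prefix_len=9
Fragment 4: offset=9 data="SY" -> buffer=wPZfvUtqVSYCE????? -> prefix_len=13
Fragment 5: offset=13 data="ZQY" -> buffer=wPZfvUtqVSYCEZQY?? -> prefix_len=16
Fragment 6: offset=16 data="CB" -> buffer=wPZfvUtqVSYCEZQYCB -> prefix_len=18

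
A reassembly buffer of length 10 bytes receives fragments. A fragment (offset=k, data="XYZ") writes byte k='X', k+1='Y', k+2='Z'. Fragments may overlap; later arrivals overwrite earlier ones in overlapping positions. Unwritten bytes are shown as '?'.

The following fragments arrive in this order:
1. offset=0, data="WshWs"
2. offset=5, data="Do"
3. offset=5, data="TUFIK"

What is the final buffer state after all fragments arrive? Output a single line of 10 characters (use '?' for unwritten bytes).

Fragment 1: offset=0 data="WshWs" -> buffer=WshWs?????
Fragment 2: offset=5 data="Do" -> buffer=WshWsDo???
Fragment 3: offset=5 data="TUFIK" -> buffer=WshWsTUFIK

Answer: WshWsTUFIK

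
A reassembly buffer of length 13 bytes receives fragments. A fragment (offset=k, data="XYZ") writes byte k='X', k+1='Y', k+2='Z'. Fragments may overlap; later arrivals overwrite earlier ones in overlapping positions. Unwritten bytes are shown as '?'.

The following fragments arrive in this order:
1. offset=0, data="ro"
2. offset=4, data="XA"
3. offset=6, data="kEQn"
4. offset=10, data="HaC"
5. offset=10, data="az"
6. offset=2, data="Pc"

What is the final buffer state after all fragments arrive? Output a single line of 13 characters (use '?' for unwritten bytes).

Answer: roPcXAkEQnazC

Derivation:
Fragment 1: offset=0 data="ro" -> buffer=ro???????????
Fragment 2: offset=4 data="XA" -> buffer=ro??XA???????
Fragment 3: offset=6 data="kEQn" -> buffer=ro??XAkEQn???
Fragment 4: offset=10 data="HaC" -> buffer=ro??XAkEQnHaC
Fragment 5: offset=10 data="az" -> buffer=ro??XAkEQnazC
Fragment 6: offset=2 data="Pc" -> buffer=roPcXAkEQnazC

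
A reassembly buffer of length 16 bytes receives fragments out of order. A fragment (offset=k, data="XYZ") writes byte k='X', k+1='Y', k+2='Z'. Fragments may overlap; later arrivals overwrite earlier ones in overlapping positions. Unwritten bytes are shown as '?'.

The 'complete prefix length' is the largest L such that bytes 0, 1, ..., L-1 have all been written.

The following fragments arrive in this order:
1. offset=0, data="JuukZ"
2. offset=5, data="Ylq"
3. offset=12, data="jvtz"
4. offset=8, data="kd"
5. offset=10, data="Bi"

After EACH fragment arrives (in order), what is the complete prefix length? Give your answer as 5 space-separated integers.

Answer: 5 8 8 10 16

Derivation:
Fragment 1: offset=0 data="JuukZ" -> buffer=JuukZ??????????? -> prefix_len=5
Fragment 2: offset=5 data="Ylq" -> buffer=JuukZYlq???????? -> prefix_len=8
Fragment 3: offset=12 data="jvtz" -> buffer=JuukZYlq????jvtz -> prefix_len=8
Fragment 4: offset=8 data="kd" -> buffer=JuukZYlqkd??jvtz -> prefix_len=10
Fragment 5: offset=10 data="Bi" -> buffer=JuukZYlqkdBijvtz -> prefix_len=16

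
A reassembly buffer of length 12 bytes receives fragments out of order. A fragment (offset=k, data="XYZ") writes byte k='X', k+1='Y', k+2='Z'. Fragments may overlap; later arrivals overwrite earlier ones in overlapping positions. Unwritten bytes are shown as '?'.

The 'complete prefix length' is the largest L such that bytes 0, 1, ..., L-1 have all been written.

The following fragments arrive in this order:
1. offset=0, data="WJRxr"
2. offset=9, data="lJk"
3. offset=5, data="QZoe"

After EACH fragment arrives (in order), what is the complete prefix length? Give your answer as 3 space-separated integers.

Fragment 1: offset=0 data="WJRxr" -> buffer=WJRxr??????? -> prefix_len=5
Fragment 2: offset=9 data="lJk" -> buffer=WJRxr????lJk -> prefix_len=5
Fragment 3: offset=5 data="QZoe" -> buffer=WJRxrQZoelJk -> prefix_len=12

Answer: 5 5 12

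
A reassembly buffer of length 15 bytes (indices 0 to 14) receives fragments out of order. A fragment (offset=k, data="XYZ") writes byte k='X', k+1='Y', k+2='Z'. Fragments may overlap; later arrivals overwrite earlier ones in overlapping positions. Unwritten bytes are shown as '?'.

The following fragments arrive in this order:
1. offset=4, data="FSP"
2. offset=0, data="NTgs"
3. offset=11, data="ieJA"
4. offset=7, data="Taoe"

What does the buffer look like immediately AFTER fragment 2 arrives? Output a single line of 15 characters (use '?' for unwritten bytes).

Answer: NTgsFSP????????

Derivation:
Fragment 1: offset=4 data="FSP" -> buffer=????FSP????????
Fragment 2: offset=0 data="NTgs" -> buffer=NTgsFSP????????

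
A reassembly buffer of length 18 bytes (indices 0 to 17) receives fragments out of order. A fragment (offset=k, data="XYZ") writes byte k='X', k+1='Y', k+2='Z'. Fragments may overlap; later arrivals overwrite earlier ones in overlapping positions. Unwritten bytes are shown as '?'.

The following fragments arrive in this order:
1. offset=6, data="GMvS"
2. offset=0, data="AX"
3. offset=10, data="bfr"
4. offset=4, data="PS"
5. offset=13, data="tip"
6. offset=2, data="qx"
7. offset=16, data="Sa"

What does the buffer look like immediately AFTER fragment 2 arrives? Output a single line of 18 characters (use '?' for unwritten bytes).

Fragment 1: offset=6 data="GMvS" -> buffer=??????GMvS????????
Fragment 2: offset=0 data="AX" -> buffer=AX????GMvS????????

Answer: AX????GMvS????????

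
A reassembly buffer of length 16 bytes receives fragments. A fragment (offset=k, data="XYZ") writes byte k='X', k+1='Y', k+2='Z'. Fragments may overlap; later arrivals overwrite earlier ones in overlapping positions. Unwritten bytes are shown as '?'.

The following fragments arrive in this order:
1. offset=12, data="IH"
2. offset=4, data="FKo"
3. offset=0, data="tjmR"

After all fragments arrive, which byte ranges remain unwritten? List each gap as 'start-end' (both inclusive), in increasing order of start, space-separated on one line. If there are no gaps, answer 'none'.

Fragment 1: offset=12 len=2
Fragment 2: offset=4 len=3
Fragment 3: offset=0 len=4
Gaps: 7-11 14-15

Answer: 7-11 14-15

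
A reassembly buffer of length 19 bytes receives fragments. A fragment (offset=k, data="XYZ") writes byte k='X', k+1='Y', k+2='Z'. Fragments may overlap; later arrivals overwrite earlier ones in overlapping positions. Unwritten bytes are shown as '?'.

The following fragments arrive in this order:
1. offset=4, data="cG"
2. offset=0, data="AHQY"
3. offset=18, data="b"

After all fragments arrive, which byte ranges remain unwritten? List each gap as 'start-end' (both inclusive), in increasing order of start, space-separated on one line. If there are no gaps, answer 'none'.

Answer: 6-17

Derivation:
Fragment 1: offset=4 len=2
Fragment 2: offset=0 len=4
Fragment 3: offset=18 len=1
Gaps: 6-17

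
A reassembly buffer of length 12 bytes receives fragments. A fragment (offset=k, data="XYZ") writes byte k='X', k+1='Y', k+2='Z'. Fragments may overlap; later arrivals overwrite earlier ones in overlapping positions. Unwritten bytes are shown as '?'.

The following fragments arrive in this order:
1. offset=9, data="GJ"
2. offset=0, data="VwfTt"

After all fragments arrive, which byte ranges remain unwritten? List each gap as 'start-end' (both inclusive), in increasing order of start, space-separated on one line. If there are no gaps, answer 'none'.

Fragment 1: offset=9 len=2
Fragment 2: offset=0 len=5
Gaps: 5-8 11-11

Answer: 5-8 11-11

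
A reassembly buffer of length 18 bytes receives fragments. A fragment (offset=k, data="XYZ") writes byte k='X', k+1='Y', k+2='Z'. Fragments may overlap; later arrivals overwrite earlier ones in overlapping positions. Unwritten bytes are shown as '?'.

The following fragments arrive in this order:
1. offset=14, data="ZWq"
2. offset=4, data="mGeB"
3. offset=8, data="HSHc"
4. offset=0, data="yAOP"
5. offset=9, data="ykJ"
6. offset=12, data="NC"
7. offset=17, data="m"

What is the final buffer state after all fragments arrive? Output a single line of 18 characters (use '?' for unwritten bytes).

Answer: yAOPmGeBHykJNCZWqm

Derivation:
Fragment 1: offset=14 data="ZWq" -> buffer=??????????????ZWq?
Fragment 2: offset=4 data="mGeB" -> buffer=????mGeB??????ZWq?
Fragment 3: offset=8 data="HSHc" -> buffer=????mGeBHSHc??ZWq?
Fragment 4: offset=0 data="yAOP" -> buffer=yAOPmGeBHSHc??ZWq?
Fragment 5: offset=9 data="ykJ" -> buffer=yAOPmGeBHykJ??ZWq?
Fragment 6: offset=12 data="NC" -> buffer=yAOPmGeBHykJNCZWq?
Fragment 7: offset=17 data="m" -> buffer=yAOPmGeBHykJNCZWqm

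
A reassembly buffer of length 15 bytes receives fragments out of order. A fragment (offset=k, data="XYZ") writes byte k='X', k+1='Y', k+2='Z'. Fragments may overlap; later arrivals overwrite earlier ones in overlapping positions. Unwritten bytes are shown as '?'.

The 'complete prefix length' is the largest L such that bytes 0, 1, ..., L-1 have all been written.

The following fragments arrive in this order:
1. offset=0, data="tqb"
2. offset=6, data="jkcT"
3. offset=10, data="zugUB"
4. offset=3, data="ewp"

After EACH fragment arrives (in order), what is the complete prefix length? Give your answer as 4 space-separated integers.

Fragment 1: offset=0 data="tqb" -> buffer=tqb???????????? -> prefix_len=3
Fragment 2: offset=6 data="jkcT" -> buffer=tqb???jkcT????? -> prefix_len=3
Fragment 3: offset=10 data="zugUB" -> buffer=tqb???jkcTzugUB -> prefix_len=3
Fragment 4: offset=3 data="ewp" -> buffer=tqbewpjkcTzugUB -> prefix_len=15

Answer: 3 3 3 15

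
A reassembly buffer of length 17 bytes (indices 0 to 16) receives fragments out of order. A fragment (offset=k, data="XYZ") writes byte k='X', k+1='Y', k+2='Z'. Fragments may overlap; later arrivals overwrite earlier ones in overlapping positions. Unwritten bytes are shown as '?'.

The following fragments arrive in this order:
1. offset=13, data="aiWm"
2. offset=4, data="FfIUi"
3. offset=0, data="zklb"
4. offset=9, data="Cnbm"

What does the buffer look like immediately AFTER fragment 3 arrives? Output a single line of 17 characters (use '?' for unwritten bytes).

Answer: zklbFfIUi????aiWm

Derivation:
Fragment 1: offset=13 data="aiWm" -> buffer=?????????????aiWm
Fragment 2: offset=4 data="FfIUi" -> buffer=????FfIUi????aiWm
Fragment 3: offset=0 data="zklb" -> buffer=zklbFfIUi????aiWm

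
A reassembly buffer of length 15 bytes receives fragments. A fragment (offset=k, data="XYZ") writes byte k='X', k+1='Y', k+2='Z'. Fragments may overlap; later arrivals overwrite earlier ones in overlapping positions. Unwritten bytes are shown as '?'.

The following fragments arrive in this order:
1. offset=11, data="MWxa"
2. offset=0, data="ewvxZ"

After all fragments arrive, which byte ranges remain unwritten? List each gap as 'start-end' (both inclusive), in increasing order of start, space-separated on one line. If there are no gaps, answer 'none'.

Answer: 5-10

Derivation:
Fragment 1: offset=11 len=4
Fragment 2: offset=0 len=5
Gaps: 5-10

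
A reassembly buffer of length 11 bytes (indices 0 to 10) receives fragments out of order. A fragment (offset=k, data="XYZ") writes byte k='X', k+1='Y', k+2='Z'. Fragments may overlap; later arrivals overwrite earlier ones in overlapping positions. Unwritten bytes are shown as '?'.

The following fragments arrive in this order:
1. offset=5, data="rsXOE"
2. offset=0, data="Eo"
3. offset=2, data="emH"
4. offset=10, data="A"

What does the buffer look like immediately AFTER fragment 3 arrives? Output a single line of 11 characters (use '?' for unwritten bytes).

Answer: EoemHrsXOE?

Derivation:
Fragment 1: offset=5 data="rsXOE" -> buffer=?????rsXOE?
Fragment 2: offset=0 data="Eo" -> buffer=Eo???rsXOE?
Fragment 3: offset=2 data="emH" -> buffer=EoemHrsXOE?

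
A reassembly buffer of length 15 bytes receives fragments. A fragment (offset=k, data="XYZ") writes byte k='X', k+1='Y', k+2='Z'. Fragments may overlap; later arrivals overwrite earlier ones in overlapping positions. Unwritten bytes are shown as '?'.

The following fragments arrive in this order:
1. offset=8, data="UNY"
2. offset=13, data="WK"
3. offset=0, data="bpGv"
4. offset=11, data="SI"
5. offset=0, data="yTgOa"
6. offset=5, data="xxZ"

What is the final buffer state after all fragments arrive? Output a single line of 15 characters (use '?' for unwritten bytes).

Answer: yTgOaxxZUNYSIWK

Derivation:
Fragment 1: offset=8 data="UNY" -> buffer=????????UNY????
Fragment 2: offset=13 data="WK" -> buffer=????????UNY??WK
Fragment 3: offset=0 data="bpGv" -> buffer=bpGv????UNY??WK
Fragment 4: offset=11 data="SI" -> buffer=bpGv????UNYSIWK
Fragment 5: offset=0 data="yTgOa" -> buffer=yTgOa???UNYSIWK
Fragment 6: offset=5 data="xxZ" -> buffer=yTgOaxxZUNYSIWK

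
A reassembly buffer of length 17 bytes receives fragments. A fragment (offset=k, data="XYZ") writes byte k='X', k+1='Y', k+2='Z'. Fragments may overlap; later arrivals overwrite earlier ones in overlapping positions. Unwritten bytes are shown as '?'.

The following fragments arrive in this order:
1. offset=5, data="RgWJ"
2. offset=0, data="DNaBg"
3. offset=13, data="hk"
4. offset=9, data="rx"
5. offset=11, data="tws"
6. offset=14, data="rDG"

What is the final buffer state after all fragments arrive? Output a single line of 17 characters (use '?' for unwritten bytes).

Answer: DNaBgRgWJrxtwsrDG

Derivation:
Fragment 1: offset=5 data="RgWJ" -> buffer=?????RgWJ????????
Fragment 2: offset=0 data="DNaBg" -> buffer=DNaBgRgWJ????????
Fragment 3: offset=13 data="hk" -> buffer=DNaBgRgWJ????hk??
Fragment 4: offset=9 data="rx" -> buffer=DNaBgRgWJrx??hk??
Fragment 5: offset=11 data="tws" -> buffer=DNaBgRgWJrxtwsk??
Fragment 6: offset=14 data="rDG" -> buffer=DNaBgRgWJrxtwsrDG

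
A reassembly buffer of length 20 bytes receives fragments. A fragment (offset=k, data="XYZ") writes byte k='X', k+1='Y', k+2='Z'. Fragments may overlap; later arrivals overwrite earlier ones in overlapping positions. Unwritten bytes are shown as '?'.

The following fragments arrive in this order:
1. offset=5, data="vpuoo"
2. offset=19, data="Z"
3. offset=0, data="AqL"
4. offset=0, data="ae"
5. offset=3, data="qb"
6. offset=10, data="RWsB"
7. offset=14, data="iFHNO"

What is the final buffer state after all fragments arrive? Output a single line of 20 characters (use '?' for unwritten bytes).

Fragment 1: offset=5 data="vpuoo" -> buffer=?????vpuoo??????????
Fragment 2: offset=19 data="Z" -> buffer=?????vpuoo?????????Z
Fragment 3: offset=0 data="AqL" -> buffer=AqL??vpuoo?????????Z
Fragment 4: offset=0 data="ae" -> buffer=aeL??vpuoo?????????Z
Fragment 5: offset=3 data="qb" -> buffer=aeLqbvpuoo?????????Z
Fragment 6: offset=10 data="RWsB" -> buffer=aeLqbvpuooRWsB?????Z
Fragment 7: offset=14 data="iFHNO" -> buffer=aeLqbvpuooRWsBiFHNOZ

Answer: aeLqbvpuooRWsBiFHNOZ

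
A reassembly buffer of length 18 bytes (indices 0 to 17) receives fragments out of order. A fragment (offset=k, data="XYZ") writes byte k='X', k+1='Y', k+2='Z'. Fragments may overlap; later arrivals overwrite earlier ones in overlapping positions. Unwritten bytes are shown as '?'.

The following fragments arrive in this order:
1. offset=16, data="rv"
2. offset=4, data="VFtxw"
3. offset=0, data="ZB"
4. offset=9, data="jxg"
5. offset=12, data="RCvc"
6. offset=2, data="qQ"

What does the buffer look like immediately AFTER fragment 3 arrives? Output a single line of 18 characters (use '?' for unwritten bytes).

Fragment 1: offset=16 data="rv" -> buffer=????????????????rv
Fragment 2: offset=4 data="VFtxw" -> buffer=????VFtxw???????rv
Fragment 3: offset=0 data="ZB" -> buffer=ZB??VFtxw???????rv

Answer: ZB??VFtxw???????rv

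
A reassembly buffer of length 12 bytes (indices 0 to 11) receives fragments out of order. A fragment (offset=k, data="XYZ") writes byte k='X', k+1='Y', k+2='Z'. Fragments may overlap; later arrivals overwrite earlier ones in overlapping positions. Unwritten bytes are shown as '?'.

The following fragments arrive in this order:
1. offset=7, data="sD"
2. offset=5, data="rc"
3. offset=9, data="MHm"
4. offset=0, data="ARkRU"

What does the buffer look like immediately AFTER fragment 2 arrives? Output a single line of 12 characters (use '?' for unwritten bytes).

Fragment 1: offset=7 data="sD" -> buffer=???????sD???
Fragment 2: offset=5 data="rc" -> buffer=?????rcsD???

Answer: ?????rcsD???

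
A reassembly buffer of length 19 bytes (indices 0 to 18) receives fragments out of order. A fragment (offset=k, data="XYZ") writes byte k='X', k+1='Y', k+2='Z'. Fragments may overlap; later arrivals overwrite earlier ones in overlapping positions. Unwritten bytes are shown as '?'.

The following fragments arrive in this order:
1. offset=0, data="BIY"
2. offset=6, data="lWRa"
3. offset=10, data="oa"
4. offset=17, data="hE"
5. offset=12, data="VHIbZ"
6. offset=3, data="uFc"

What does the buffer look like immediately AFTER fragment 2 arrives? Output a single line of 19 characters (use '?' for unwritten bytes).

Answer: BIY???lWRa?????????

Derivation:
Fragment 1: offset=0 data="BIY" -> buffer=BIY????????????????
Fragment 2: offset=6 data="lWRa" -> buffer=BIY???lWRa?????????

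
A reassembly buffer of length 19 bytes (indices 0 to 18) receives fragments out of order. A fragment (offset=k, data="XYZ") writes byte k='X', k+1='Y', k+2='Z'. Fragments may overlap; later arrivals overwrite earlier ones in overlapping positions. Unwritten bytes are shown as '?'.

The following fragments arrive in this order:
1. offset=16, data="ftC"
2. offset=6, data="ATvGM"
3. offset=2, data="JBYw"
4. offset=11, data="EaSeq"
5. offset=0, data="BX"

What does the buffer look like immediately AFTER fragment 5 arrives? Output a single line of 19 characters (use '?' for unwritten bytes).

Answer: BXJBYwATvGMEaSeqftC

Derivation:
Fragment 1: offset=16 data="ftC" -> buffer=????????????????ftC
Fragment 2: offset=6 data="ATvGM" -> buffer=??????ATvGM?????ftC
Fragment 3: offset=2 data="JBYw" -> buffer=??JBYwATvGM?????ftC
Fragment 4: offset=11 data="EaSeq" -> buffer=??JBYwATvGMEaSeqftC
Fragment 5: offset=0 data="BX" -> buffer=BXJBYwATvGMEaSeqftC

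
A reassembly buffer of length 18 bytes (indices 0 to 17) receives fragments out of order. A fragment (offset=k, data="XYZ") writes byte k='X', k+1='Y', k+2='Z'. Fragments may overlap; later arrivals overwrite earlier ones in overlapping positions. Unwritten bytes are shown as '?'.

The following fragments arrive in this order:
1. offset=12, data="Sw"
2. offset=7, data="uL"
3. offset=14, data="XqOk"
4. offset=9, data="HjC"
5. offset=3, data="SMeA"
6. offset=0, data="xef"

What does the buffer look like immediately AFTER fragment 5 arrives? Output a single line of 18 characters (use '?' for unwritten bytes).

Fragment 1: offset=12 data="Sw" -> buffer=????????????Sw????
Fragment 2: offset=7 data="uL" -> buffer=???????uL???Sw????
Fragment 3: offset=14 data="XqOk" -> buffer=???????uL???SwXqOk
Fragment 4: offset=9 data="HjC" -> buffer=???????uLHjCSwXqOk
Fragment 5: offset=3 data="SMeA" -> buffer=???SMeAuLHjCSwXqOk

Answer: ???SMeAuLHjCSwXqOk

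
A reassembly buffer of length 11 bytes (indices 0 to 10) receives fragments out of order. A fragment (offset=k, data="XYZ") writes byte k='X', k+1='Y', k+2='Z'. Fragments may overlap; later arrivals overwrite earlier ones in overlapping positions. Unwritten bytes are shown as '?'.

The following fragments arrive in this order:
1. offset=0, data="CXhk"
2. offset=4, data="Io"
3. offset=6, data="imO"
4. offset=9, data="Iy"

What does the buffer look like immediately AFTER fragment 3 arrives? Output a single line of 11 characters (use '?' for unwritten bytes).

Answer: CXhkIoimO??

Derivation:
Fragment 1: offset=0 data="CXhk" -> buffer=CXhk???????
Fragment 2: offset=4 data="Io" -> buffer=CXhkIo?????
Fragment 3: offset=6 data="imO" -> buffer=CXhkIoimO??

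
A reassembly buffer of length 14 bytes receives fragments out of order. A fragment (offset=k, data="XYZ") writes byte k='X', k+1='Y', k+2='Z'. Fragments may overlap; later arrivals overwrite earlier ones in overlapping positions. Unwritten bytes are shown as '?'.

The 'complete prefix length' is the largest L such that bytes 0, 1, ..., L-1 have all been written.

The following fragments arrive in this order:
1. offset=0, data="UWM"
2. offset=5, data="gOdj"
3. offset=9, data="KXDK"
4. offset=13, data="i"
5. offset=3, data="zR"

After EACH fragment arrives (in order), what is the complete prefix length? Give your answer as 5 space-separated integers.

Answer: 3 3 3 3 14

Derivation:
Fragment 1: offset=0 data="UWM" -> buffer=UWM??????????? -> prefix_len=3
Fragment 2: offset=5 data="gOdj" -> buffer=UWM??gOdj????? -> prefix_len=3
Fragment 3: offset=9 data="KXDK" -> buffer=UWM??gOdjKXDK? -> prefix_len=3
Fragment 4: offset=13 data="i" -> buffer=UWM??gOdjKXDKi -> prefix_len=3
Fragment 5: offset=3 data="zR" -> buffer=UWMzRgOdjKXDKi -> prefix_len=14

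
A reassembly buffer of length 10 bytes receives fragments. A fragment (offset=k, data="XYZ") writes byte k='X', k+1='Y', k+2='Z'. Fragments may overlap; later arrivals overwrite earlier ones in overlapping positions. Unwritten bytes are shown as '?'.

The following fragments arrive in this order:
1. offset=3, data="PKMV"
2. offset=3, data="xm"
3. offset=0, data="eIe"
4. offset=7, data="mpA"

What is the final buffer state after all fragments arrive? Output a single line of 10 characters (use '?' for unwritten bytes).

Fragment 1: offset=3 data="PKMV" -> buffer=???PKMV???
Fragment 2: offset=3 data="xm" -> buffer=???xmMV???
Fragment 3: offset=0 data="eIe" -> buffer=eIexmMV???
Fragment 4: offset=7 data="mpA" -> buffer=eIexmMVmpA

Answer: eIexmMVmpA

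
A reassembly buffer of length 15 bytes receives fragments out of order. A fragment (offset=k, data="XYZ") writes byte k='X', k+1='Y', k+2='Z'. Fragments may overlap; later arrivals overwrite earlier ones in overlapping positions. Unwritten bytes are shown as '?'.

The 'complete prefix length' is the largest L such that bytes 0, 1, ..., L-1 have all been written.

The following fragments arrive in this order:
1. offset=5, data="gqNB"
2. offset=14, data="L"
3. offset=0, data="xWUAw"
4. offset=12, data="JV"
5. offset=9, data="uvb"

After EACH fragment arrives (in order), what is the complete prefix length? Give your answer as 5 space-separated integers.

Fragment 1: offset=5 data="gqNB" -> buffer=?????gqNB?????? -> prefix_len=0
Fragment 2: offset=14 data="L" -> buffer=?????gqNB?????L -> prefix_len=0
Fragment 3: offset=0 data="xWUAw" -> buffer=xWUAwgqNB?????L -> prefix_len=9
Fragment 4: offset=12 data="JV" -> buffer=xWUAwgqNB???JVL -> prefix_len=9
Fragment 5: offset=9 data="uvb" -> buffer=xWUAwgqNBuvbJVL -> prefix_len=15

Answer: 0 0 9 9 15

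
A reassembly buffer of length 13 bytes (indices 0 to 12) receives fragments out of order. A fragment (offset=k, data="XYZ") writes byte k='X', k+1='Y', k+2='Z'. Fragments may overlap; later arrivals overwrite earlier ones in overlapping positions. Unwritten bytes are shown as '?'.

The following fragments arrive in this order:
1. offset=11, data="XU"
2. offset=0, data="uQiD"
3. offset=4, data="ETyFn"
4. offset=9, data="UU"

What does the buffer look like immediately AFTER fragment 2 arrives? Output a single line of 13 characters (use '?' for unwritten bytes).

Answer: uQiD???????XU

Derivation:
Fragment 1: offset=11 data="XU" -> buffer=???????????XU
Fragment 2: offset=0 data="uQiD" -> buffer=uQiD???????XU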